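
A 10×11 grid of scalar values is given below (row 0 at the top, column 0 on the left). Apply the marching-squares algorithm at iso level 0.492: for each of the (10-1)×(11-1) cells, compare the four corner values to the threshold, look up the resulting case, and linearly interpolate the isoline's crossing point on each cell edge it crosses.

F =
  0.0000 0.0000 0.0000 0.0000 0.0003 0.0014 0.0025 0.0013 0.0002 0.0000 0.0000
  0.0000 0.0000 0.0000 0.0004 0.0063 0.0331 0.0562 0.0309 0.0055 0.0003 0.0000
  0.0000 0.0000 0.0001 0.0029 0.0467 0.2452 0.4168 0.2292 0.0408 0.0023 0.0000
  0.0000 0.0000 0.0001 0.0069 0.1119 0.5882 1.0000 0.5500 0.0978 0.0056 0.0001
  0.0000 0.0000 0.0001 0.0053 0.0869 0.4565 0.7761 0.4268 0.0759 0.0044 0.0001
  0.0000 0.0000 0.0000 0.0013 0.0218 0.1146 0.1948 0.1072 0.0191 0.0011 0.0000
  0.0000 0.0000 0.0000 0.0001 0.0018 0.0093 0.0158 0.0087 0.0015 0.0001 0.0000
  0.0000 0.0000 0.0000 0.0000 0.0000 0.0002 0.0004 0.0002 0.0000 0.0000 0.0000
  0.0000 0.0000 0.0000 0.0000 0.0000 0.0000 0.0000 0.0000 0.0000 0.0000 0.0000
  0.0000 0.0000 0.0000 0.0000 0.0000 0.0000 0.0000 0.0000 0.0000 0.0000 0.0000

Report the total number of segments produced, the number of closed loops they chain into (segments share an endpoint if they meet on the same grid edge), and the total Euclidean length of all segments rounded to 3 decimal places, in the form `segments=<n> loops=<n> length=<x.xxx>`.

cell (2,4): code 0100 → (2.720,5.000)–(3.000,4.798)
cell (2,5): code 1100 → (2.129,6.000)–(2.720,5.000)
cell (2,6): code 1100 → (2.819,7.000)–(2.129,6.000)
cell (2,7): code 1000 → (3.000,7.128)–(2.819,7.000)
cell (3,4): code 0010 → (3.000,4.798)–(3.730,5.000)
cell (3,5): code 0111 → (3.730,5.000)–(4.000,5.111)
cell (3,6): code 1011 → (4.000,6.813)–(3.471,7.000)
cell (3,7): code 0001 → (3.471,7.000)–(3.000,7.128)
cell (4,5): code 0010 → (4.000,5.111)–(4.489,6.000)
cell (4,6): code 0001 → (4.489,6.000)–(4.000,6.813)
total: 10 segments, chained into 1 closed loop(s), length Σ = 7.005582

segments=10 loops=1 length=7.006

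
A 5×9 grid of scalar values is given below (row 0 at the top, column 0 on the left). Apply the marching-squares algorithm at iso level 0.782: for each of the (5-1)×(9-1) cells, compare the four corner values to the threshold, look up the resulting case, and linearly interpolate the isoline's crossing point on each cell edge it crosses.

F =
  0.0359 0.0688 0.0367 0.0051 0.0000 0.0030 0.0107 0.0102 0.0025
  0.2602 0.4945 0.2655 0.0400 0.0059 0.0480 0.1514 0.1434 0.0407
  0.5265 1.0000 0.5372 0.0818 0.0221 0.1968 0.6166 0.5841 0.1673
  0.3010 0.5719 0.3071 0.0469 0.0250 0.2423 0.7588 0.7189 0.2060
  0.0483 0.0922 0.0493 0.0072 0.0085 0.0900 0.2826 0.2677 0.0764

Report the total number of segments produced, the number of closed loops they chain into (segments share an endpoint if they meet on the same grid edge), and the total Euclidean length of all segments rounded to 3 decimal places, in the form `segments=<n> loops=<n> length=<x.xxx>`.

segments=4 loops=1 length=2.650

cell (1,0): code 0100 → (1.569,1.000)–(2.000,0.540)
cell (1,1): code 1000 → (2.000,1.471)–(1.569,1.000)
cell (2,0): code 0010 → (2.000,0.540)–(2.509,1.000)
cell (2,1): code 0001 → (2.509,1.000)–(2.000,1.471)
total: 4 segments, chained into 1 closed loop(s), length Σ = 2.649660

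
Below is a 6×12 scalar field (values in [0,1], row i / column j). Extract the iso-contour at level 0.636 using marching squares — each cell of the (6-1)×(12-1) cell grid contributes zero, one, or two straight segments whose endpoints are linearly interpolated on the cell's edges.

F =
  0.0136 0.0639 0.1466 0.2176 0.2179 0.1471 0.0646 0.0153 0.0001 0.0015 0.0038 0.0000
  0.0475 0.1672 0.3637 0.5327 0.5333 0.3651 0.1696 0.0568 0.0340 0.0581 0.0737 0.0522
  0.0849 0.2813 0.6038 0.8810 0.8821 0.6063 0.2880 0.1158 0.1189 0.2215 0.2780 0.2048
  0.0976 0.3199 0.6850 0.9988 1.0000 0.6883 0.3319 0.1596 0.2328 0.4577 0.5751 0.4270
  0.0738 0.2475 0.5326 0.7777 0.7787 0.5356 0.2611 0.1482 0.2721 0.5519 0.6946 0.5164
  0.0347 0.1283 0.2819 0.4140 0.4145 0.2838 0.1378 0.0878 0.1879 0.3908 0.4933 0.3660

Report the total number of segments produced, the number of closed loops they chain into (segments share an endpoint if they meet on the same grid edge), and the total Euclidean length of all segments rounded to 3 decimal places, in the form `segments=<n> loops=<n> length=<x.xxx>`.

segments=18 loops=2 length=12.203

cell (1,2): code 0100 → (1.297,3.000)–(2.000,2.116)
cell (1,3): code 1100 → (1.294,4.000)–(1.297,3.000)
cell (1,4): code 1000 → (2.000,4.892)–(1.294,4.000)
cell (2,1): code 0100 → (2.397,2.000)–(3.000,1.866)
cell (2,2): code 1110 → (2.000,2.116)–(2.397,2.000)
cell (2,4): code 1101 → (2.362,5.000)–(2.000,4.892)
cell (2,5): code 1000 → (3.000,5.147)–(2.362,5.000)
cell (3,1): code 0010 → (3.000,1.866)–(3.322,2.000)
cell (3,2): code 0111 → (3.322,2.000)–(4.000,2.422)
cell (3,4): code 1011 → (4.000,4.587)–(3.343,5.000)
cell (3,5): code 0001 → (3.343,5.000)–(3.000,5.147)
cell (3,9): code 0100 → (3.510,10.000)–(4.000,9.589)
cell (3,10): code 1000 → (4.000,10.329)–(3.510,10.000)
cell (4,2): code 0010 → (4.000,2.422)–(4.390,3.000)
cell (4,3): code 0011 → (4.390,3.000)–(4.392,4.000)
cell (4,4): code 0001 → (4.392,4.000)–(4.000,4.587)
cell (4,9): code 0010 → (4.000,9.589)–(4.291,10.000)
cell (4,10): code 0001 → (4.291,10.000)–(4.000,10.329)
total: 18 segments, chained into 2 closed loop(s), length Σ = 12.202810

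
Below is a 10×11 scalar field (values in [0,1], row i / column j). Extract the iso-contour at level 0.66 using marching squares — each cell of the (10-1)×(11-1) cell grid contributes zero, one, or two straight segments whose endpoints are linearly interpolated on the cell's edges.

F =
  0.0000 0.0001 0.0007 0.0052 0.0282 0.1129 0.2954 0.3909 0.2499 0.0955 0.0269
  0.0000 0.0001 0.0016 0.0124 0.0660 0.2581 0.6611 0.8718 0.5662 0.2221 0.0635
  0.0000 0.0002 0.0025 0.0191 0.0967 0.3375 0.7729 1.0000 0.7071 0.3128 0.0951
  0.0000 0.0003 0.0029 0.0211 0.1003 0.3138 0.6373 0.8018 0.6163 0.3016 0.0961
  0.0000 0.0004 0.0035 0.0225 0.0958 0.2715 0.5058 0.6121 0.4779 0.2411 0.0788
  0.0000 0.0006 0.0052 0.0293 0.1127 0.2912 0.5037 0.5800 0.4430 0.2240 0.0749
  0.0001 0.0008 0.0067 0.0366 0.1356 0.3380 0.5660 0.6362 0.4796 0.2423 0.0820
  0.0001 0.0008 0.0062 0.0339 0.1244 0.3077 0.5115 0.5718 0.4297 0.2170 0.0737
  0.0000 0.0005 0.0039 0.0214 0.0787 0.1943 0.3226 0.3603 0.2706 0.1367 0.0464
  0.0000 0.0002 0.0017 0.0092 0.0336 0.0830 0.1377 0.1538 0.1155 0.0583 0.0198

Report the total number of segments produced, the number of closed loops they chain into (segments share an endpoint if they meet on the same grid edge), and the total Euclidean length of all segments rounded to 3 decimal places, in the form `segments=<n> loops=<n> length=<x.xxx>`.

cell (0,5): code 0100 → (0.997,6.000)–(1.000,5.997)
cell (0,6): code 1100 → (0.560,7.000)–(0.997,6.000)
cell (0,7): code 1000 → (1.000,7.693)–(0.560,7.000)
cell (1,5): code 0110 → (1.000,5.997)–(2.000,5.741)
cell (1,7): code 1101 → (1.666,8.000)–(1.000,7.693)
cell (1,8): code 1000 → (2.000,8.119)–(1.666,8.000)
cell (2,5): code 0010 → (2.000,5.741)–(2.833,6.000)
cell (2,6): code 0111 → (2.833,6.000)–(3.000,6.138)
cell (2,7): code 1011 → (3.000,7.764)–(2.519,8.000)
cell (2,8): code 0001 → (2.519,8.000)–(2.000,8.119)
cell (3,6): code 0010 → (3.000,6.138)–(3.747,7.000)
cell (3,7): code 0001 → (3.747,7.000)–(3.000,7.764)
total: 12 segments, chained into 1 closed loop(s), length Σ = 8.404398

segments=12 loops=1 length=8.404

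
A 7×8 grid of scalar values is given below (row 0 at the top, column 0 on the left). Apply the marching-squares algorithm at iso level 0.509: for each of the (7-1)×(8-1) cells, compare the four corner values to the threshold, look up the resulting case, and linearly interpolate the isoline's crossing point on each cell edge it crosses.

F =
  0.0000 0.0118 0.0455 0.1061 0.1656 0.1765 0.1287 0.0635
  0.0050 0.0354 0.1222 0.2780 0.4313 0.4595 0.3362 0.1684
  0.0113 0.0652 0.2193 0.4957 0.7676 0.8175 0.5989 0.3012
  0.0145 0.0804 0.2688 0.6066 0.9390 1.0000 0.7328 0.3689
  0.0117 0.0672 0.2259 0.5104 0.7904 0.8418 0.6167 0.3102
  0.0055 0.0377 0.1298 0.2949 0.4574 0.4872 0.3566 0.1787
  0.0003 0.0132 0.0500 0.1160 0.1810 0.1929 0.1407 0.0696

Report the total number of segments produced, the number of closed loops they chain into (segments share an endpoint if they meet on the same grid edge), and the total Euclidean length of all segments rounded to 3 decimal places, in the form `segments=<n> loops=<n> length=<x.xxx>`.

cell (1,3): code 0100 → (1.231,4.000)–(2.000,3.049)
cell (1,4): code 1100 → (1.138,5.000)–(1.231,4.000)
cell (1,5): code 1100 → (1.658,6.000)–(1.138,5.000)
cell (1,6): code 1000 → (2.000,6.302)–(1.658,6.000)
cell (2,2): code 0100 → (2.120,3.000)–(3.000,2.711)
cell (2,3): code 1110 → (2.000,3.049)–(2.120,3.000)
cell (2,6): code 1001 → (3.000,6.615)–(2.000,6.302)
cell (3,2): code 0110 → (3.000,2.711)–(4.000,2.995)
cell (3,6): code 1001 → (4.000,6.351)–(3.000,6.615)
cell (4,2): code 0010 → (4.000,2.995)–(4.006,3.000)
cell (4,3): code 0011 → (4.006,3.000)–(4.845,4.000)
cell (4,4): code 0011 → (4.845,4.000)–(4.939,5.000)
cell (4,5): code 0011 → (4.939,5.000)–(4.414,6.000)
cell (4,6): code 0001 → (4.414,6.000)–(4.000,6.351)
total: 14 segments, chained into 1 closed loop(s), length Σ = 11.977828

segments=14 loops=1 length=11.978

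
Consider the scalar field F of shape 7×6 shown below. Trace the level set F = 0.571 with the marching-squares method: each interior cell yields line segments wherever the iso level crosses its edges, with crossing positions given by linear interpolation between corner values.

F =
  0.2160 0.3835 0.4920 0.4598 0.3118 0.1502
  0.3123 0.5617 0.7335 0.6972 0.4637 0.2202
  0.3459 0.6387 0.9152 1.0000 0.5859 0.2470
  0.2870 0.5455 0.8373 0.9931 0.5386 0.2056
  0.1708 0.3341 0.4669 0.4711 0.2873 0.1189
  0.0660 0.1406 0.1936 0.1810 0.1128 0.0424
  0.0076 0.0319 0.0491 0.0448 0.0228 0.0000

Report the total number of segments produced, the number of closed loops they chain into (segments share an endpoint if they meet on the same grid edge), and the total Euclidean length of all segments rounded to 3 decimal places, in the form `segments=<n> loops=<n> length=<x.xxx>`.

segments=14 loops=1 length=10.544

cell (0,1): code 0100 → (0.327,2.000)–(1.000,1.054)
cell (0,2): code 1100 → (0.468,3.000)–(0.327,2.000)
cell (0,3): code 1000 → (1.000,3.540)–(0.468,3.000)
cell (1,0): code 0100 → (1.121,1.000)–(2.000,0.769)
cell (1,1): code 1110 → (1.000,1.054)–(1.121,1.000)
cell (1,3): code 1101 → (1.878,4.000)–(1.000,3.540)
cell (1,4): code 1000 → (2.000,4.044)–(1.878,4.000)
cell (2,0): code 0010 → (2.000,0.769)–(2.726,1.000)
cell (2,1): code 0111 → (2.726,1.000)–(3.000,1.087)
cell (2,3): code 1011 → (3.000,3.929)–(2.315,4.000)
cell (2,4): code 0001 → (2.315,4.000)–(2.000,4.044)
cell (3,1): code 0010 → (3.000,1.087)–(3.719,2.000)
cell (3,2): code 0011 → (3.719,2.000)–(3.809,3.000)
cell (3,3): code 0001 → (3.809,3.000)–(3.000,3.929)
total: 14 segments, chained into 1 closed loop(s), length Σ = 10.544434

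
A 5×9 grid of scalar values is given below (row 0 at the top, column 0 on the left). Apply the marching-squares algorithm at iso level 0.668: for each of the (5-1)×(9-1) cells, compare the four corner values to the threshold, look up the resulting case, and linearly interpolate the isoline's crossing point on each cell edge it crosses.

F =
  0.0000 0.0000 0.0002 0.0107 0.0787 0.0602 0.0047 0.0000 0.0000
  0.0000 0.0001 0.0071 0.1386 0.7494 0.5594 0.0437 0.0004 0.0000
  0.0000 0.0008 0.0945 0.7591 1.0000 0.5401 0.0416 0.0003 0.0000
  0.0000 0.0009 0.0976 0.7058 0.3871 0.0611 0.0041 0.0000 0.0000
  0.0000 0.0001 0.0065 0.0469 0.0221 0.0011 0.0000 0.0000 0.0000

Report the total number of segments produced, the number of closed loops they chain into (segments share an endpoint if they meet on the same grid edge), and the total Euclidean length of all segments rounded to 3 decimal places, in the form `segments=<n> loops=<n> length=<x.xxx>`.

cell (0,3): code 0100 → (0.879,4.000)–(1.000,3.867)
cell (0,4): code 1000 → (1.000,4.428)–(0.879,4.000)
cell (1,2): code 0100 → (1.853,3.000)–(2.000,2.863)
cell (1,3): code 1110 → (1.000,3.867)–(1.853,3.000)
cell (1,4): code 1001 → (2.000,4.722)–(1.000,4.428)
cell (2,2): code 0110 → (2.000,2.863)–(3.000,2.938)
cell (2,3): code 1011 → (3.000,3.119)–(2.542,4.000)
cell (2,4): code 0001 → (2.542,4.000)–(2.000,4.722)
cell (3,2): code 0010 → (3.000,2.938)–(3.057,3.000)
cell (3,3): code 0001 → (3.057,3.000)–(3.000,3.119)
total: 10 segments, chained into 1 closed loop(s), length Σ = 6.199861

segments=10 loops=1 length=6.200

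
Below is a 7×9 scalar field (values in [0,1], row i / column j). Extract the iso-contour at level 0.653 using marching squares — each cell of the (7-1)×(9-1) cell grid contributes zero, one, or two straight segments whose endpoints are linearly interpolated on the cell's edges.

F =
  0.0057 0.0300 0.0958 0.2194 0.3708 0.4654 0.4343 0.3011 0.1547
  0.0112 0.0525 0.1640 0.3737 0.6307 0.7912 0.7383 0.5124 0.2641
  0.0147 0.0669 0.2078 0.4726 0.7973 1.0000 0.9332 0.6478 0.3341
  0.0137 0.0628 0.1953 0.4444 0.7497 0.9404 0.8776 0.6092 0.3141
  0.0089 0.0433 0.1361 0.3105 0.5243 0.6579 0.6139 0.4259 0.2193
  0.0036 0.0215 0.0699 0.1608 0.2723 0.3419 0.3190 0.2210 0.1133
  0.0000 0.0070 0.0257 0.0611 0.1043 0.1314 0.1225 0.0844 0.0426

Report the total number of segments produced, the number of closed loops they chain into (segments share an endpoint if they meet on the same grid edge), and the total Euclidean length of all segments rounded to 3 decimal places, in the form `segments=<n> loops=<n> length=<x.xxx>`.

cell (0,4): code 0100 → (0.576,5.000)–(1.000,4.139)
cell (0,5): code 1100 → (0.719,6.000)–(0.576,5.000)
cell (0,6): code 1000 → (1.000,6.378)–(0.719,6.000)
cell (1,3): code 0100 → (1.134,4.000)–(2.000,3.556)
cell (1,4): code 1110 → (1.000,4.139)–(1.134,4.000)
cell (1,6): code 1001 → (2.000,6.982)–(1.000,6.378)
cell (2,3): code 0110 → (2.000,3.556)–(3.000,3.683)
cell (2,6): code 1001 → (3.000,6.837)–(2.000,6.982)
cell (3,3): code 0010 → (3.000,3.683)–(3.429,4.000)
cell (3,4): code 0111 → (3.429,4.000)–(4.000,4.963)
cell (3,5): code 1011 → (4.000,5.111)–(3.852,6.000)
cell (3,6): code 0001 → (3.852,6.000)–(3.000,6.837)
cell (4,4): code 0010 → (4.000,4.963)–(4.016,5.000)
cell (4,5): code 0001 → (4.016,5.000)–(4.000,5.111)
total: 14 segments, chained into 1 closed loop(s), length Σ = 10.694220

segments=14 loops=1 length=10.694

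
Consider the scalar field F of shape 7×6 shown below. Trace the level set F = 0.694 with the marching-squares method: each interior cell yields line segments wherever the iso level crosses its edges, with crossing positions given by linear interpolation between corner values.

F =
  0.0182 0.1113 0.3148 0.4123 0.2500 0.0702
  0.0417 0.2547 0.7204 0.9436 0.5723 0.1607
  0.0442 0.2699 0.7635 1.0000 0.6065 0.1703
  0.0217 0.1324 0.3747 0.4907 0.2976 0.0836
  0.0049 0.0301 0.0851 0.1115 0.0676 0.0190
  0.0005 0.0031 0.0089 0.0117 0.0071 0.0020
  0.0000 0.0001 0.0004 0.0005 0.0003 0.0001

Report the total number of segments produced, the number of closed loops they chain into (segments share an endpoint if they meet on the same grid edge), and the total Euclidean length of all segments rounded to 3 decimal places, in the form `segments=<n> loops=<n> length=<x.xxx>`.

segments=8 loops=1 length=6.290

cell (0,1): code 0100 → (0.935,2.000)–(1.000,1.943)
cell (0,2): code 1100 → (0.530,3.000)–(0.935,2.000)
cell (0,3): code 1000 → (1.000,3.672)–(0.530,3.000)
cell (1,1): code 0110 → (1.000,1.943)–(2.000,1.859)
cell (1,3): code 1001 → (2.000,3.778)–(1.000,3.672)
cell (2,1): code 0010 → (2.000,1.859)–(2.179,2.000)
cell (2,2): code 0011 → (2.179,2.000)–(2.601,3.000)
cell (2,3): code 0001 → (2.601,3.000)–(2.000,3.778)
total: 8 segments, chained into 1 closed loop(s), length Σ = 6.289973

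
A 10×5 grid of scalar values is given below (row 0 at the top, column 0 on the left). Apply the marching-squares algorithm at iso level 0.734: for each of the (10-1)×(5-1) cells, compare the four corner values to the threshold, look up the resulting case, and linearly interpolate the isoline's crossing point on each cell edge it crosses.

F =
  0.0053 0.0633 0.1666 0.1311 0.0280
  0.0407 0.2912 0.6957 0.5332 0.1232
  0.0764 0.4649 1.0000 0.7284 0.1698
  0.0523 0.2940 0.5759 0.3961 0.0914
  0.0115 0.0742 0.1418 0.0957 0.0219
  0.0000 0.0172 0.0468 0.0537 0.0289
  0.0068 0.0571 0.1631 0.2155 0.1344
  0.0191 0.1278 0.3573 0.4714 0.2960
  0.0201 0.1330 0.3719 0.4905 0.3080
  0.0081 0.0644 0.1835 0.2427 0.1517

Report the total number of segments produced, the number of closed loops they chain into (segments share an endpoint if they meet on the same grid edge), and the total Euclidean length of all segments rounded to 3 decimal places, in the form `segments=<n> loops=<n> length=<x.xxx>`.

cell (1,1): code 0100 → (1.126,2.000)–(2.000,1.503)
cell (1,2): code 1000 → (2.000,2.979)–(1.126,2.000)
cell (2,1): code 0010 → (2.000,1.503)–(2.627,2.000)
cell (2,2): code 0001 → (2.627,2.000)–(2.000,2.979)
total: 4 segments, chained into 1 closed loop(s), length Σ = 4.281666

segments=4 loops=1 length=4.282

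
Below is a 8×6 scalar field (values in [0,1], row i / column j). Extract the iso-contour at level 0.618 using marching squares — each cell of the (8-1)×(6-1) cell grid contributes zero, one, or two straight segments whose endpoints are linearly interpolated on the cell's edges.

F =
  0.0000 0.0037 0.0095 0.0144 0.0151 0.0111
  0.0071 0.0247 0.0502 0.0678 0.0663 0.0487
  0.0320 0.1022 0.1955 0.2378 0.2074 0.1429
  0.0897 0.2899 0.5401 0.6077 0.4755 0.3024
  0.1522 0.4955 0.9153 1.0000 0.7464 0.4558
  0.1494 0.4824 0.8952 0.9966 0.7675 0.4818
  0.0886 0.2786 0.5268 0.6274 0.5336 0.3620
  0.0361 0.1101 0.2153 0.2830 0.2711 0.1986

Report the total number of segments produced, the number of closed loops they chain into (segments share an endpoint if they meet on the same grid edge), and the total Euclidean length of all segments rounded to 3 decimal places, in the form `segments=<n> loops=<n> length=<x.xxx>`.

cell (3,1): code 0100 → (3.208,2.000)–(4.000,1.292)
cell (3,2): code 1100 → (3.026,3.000)–(3.208,2.000)
cell (3,3): code 1100 → (3.526,4.000)–(3.026,3.000)
cell (3,4): code 1000 → (4.000,4.442)–(3.526,4.000)
cell (4,1): code 0110 → (4.000,1.292)–(5.000,1.328)
cell (4,4): code 1001 → (5.000,4.523)–(4.000,4.442)
cell (5,1): code 0010 → (5.000,1.328)–(5.752,2.000)
cell (5,2): code 0111 → (5.752,2.000)–(6.000,2.907)
cell (5,3): code 1011 → (6.000,3.100)–(5.639,4.000)
cell (5,4): code 0001 → (5.639,4.000)–(5.000,4.523)
cell (6,2): code 0010 → (6.000,2.907)–(6.027,3.000)
cell (6,3): code 0001 → (6.027,3.000)–(6.000,3.100)
total: 12 segments, chained into 1 closed loop(s), length Σ = 9.793901

segments=12 loops=1 length=9.794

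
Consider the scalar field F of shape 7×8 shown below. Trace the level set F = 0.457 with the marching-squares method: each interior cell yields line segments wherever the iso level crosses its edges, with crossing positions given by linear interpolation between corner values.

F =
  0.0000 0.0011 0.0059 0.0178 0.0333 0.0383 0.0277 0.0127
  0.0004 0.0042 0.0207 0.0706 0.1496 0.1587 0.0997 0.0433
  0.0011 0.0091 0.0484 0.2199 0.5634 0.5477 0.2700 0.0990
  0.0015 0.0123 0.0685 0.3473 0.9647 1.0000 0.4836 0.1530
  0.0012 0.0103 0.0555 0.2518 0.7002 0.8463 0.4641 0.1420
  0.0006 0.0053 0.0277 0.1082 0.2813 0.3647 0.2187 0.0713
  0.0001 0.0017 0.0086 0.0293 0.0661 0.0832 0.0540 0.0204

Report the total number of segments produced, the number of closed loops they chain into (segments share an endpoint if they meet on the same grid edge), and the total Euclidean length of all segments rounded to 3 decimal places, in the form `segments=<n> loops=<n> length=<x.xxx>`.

cell (1,3): code 0100 → (1.743,4.000)–(2.000,3.690)
cell (1,4): code 1100 → (1.767,5.000)–(1.743,4.000)
cell (1,5): code 1000 → (2.000,5.327)–(1.767,5.000)
cell (2,3): code 0110 → (2.000,3.690)–(3.000,3.178)
cell (2,5): code 1101 → (2.875,6.000)–(2.000,5.327)
cell (2,6): code 1000 → (3.000,6.080)–(2.875,6.000)
cell (3,3): code 0110 → (3.000,3.178)–(4.000,3.458)
cell (3,6): code 1001 → (4.000,6.022)–(3.000,6.080)
cell (4,3): code 0010 → (4.000,3.458)–(4.581,4.000)
cell (4,4): code 0011 → (4.581,4.000)–(4.808,5.000)
cell (4,5): code 0011 → (4.808,5.000)–(4.029,6.000)
cell (4,6): code 0001 → (4.029,6.000)–(4.000,6.022)
total: 12 segments, chained into 1 closed loop(s), length Σ = 9.345119

segments=12 loops=1 length=9.345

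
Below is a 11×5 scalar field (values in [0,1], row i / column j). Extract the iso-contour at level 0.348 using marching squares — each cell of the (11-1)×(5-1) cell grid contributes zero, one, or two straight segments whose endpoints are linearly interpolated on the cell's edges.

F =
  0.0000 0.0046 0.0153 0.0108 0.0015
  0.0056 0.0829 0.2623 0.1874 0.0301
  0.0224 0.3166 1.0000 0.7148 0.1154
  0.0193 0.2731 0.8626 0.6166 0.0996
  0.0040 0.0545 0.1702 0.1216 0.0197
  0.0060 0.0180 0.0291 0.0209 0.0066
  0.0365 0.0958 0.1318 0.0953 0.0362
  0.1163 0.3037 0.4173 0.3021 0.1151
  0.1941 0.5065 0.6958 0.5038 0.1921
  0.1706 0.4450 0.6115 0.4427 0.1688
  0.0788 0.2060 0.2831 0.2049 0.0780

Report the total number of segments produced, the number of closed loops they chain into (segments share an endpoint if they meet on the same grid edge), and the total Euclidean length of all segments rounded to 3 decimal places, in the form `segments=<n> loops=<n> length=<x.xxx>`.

segments=20 loops=2 length=17.476

cell (1,1): code 0100 → (1.116,2.000)–(2.000,1.046)
cell (1,2): code 1100 → (1.305,3.000)–(1.116,2.000)
cell (1,3): code 1000 → (2.000,3.612)–(1.305,3.000)
cell (2,1): code 0110 → (2.000,1.046)–(3.000,1.127)
cell (2,3): code 1001 → (3.000,3.520)–(2.000,3.612)
cell (3,1): code 0010 → (3.000,1.127)–(3.743,2.000)
cell (3,2): code 0011 → (3.743,2.000)–(3.543,3.000)
cell (3,3): code 0001 → (3.543,3.000)–(3.000,3.520)
cell (6,1): code 0100 → (6.757,2.000)–(7.000,1.390)
cell (6,2): code 1000 → (7.000,2.602)–(6.757,2.000)
cell (7,0): code 0100 → (7.218,1.000)–(8.000,0.493)
cell (7,1): code 1110 → (7.000,1.390)–(7.218,1.000)
cell (7,2): code 1101 → (7.228,3.000)–(7.000,2.602)
cell (7,3): code 1000 → (8.000,3.500)–(7.228,3.000)
cell (8,0): code 0110 → (8.000,0.493)–(9.000,0.647)
cell (8,3): code 1001 → (9.000,3.346)–(8.000,3.500)
cell (9,0): code 0010 → (9.000,0.647)–(9.406,1.000)
cell (9,1): code 0011 → (9.406,1.000)–(9.802,2.000)
cell (9,2): code 0011 → (9.802,2.000)–(9.398,3.000)
cell (9,3): code 0001 → (9.398,3.000)–(9.000,3.346)
total: 20 segments, chained into 2 closed loop(s), length Σ = 17.476071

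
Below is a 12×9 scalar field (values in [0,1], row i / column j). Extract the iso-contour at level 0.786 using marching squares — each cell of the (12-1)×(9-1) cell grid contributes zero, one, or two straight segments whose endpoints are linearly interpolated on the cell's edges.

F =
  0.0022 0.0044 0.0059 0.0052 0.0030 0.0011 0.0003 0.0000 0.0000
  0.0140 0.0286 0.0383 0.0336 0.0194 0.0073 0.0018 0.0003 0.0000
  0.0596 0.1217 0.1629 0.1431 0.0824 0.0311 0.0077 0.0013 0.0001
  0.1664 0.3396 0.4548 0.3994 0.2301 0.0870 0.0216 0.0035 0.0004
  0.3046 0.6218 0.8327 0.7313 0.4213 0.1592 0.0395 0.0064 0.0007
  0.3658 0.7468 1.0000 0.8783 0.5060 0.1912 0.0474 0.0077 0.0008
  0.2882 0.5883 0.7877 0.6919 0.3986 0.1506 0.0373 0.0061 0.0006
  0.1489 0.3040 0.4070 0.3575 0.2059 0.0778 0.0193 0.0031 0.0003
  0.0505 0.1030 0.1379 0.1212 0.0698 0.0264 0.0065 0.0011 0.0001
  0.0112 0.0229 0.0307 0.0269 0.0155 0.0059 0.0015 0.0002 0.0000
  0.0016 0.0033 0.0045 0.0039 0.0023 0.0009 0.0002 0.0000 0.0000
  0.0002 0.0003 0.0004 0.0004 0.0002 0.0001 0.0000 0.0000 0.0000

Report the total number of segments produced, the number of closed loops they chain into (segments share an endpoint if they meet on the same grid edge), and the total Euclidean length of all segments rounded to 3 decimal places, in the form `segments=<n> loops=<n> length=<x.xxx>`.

cell (3,1): code 0100 → (3.876,2.000)–(4.000,1.779)
cell (3,2): code 1000 → (4.000,2.461)–(3.876,2.000)
cell (4,1): code 0110 → (4.000,1.779)–(5.000,1.155)
cell (4,2): code 1101 → (4.372,3.000)–(4.000,2.461)
cell (4,3): code 1000 → (5.000,3.248)–(4.372,3.000)
cell (5,1): code 0110 → (5.000,1.155)–(6.000,1.991)
cell (5,2): code 1011 → (6.000,2.018)–(5.495,3.000)
cell (5,3): code 0001 → (5.495,3.000)–(5.000,3.248)
cell (6,1): code 0010 → (6.000,1.991)–(6.004,2.000)
cell (6,2): code 0001 → (6.004,2.000)–(6.000,2.018)
total: 10 segments, chained into 1 closed loop(s), length Σ = 6.229330

segments=10 loops=1 length=6.229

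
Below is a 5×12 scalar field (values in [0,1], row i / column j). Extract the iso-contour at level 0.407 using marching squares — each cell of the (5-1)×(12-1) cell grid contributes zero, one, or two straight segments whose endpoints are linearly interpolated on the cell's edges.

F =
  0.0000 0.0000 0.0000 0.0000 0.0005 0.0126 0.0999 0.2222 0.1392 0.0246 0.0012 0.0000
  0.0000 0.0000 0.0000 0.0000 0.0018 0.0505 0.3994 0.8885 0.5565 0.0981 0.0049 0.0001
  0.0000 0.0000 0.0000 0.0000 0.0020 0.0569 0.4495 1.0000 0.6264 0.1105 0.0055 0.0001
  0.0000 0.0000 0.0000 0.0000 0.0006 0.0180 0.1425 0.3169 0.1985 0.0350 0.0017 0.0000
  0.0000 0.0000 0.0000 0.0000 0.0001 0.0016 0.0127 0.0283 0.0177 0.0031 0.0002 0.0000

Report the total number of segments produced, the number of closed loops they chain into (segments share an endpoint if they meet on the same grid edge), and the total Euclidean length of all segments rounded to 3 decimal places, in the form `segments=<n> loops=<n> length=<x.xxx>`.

segments=10 loops=1 length=7.924

cell (0,6): code 0100 → (0.277,7.000)–(1.000,6.016)
cell (0,7): code 1100 → (0.642,8.000)–(0.277,7.000)
cell (0,8): code 1000 → (1.000,8.326)–(0.642,8.000)
cell (1,5): code 0100 → (1.152,6.000)–(2.000,5.892)
cell (1,6): code 1110 → (1.000,6.016)–(1.152,6.000)
cell (1,8): code 1001 → (2.000,8.425)–(1.000,8.326)
cell (2,5): code 0010 → (2.000,5.892)–(2.138,6.000)
cell (2,6): code 0011 → (2.138,6.000)–(2.868,7.000)
cell (2,7): code 0011 → (2.868,7.000)–(2.513,8.000)
cell (2,8): code 0001 → (2.513,8.000)–(2.000,8.425)
total: 10 segments, chained into 1 closed loop(s), length Σ = 7.923649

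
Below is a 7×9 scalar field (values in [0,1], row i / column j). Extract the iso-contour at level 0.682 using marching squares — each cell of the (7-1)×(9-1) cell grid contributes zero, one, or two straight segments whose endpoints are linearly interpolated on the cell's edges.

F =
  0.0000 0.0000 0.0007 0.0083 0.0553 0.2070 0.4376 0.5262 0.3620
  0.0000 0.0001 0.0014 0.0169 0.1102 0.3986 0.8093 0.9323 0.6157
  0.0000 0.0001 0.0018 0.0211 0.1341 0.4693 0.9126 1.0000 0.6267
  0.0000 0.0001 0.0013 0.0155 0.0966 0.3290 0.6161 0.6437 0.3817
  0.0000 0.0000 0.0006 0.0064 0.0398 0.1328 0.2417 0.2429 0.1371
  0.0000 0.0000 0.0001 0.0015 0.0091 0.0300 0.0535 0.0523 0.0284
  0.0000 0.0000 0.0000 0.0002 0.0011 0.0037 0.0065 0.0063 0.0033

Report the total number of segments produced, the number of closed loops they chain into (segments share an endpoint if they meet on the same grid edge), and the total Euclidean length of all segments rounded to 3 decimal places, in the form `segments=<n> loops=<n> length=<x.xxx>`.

cell (0,5): code 0100 → (0.658,6.000)–(1.000,5.690)
cell (0,6): code 1100 → (0.384,7.000)–(0.658,6.000)
cell (0,7): code 1000 → (1.000,7.791)–(0.384,7.000)
cell (1,5): code 0110 → (1.000,5.690)–(2.000,5.480)
cell (1,7): code 1001 → (2.000,7.852)–(1.000,7.791)
cell (2,5): code 0010 → (2.000,5.480)–(2.778,6.000)
cell (2,6): code 0011 → (2.778,6.000)–(2.893,7.000)
cell (2,7): code 0001 → (2.893,7.000)–(2.000,7.852)
total: 8 segments, chained into 1 closed loop(s), length Σ = 7.700954

segments=8 loops=1 length=7.701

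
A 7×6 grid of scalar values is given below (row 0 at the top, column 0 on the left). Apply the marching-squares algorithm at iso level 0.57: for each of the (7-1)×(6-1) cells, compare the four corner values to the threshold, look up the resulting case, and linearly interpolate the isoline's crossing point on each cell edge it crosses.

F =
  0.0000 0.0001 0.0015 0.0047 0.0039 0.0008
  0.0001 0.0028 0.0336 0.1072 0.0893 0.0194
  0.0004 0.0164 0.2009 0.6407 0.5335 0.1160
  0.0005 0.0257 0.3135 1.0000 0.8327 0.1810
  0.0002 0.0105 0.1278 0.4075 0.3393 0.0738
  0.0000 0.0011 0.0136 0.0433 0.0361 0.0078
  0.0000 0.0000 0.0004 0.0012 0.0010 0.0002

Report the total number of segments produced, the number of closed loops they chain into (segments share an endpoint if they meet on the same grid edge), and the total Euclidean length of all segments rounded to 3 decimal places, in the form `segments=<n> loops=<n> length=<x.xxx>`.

segments=8 loops=1 length=5.957

cell (1,2): code 0100 → (1.867,3.000)–(2.000,2.839)
cell (1,3): code 1000 → (2.000,3.660)–(1.867,3.000)
cell (2,2): code 0110 → (2.000,2.839)–(3.000,2.374)
cell (2,3): code 1101 → (2.122,4.000)–(2.000,3.660)
cell (2,4): code 1000 → (3.000,4.403)–(2.122,4.000)
cell (3,2): code 0010 → (3.000,2.374)–(3.726,3.000)
cell (3,3): code 0011 → (3.726,3.000)–(3.532,4.000)
cell (3,4): code 0001 → (3.532,4.000)–(3.000,4.403)
total: 8 segments, chained into 1 closed loop(s), length Σ = 5.956899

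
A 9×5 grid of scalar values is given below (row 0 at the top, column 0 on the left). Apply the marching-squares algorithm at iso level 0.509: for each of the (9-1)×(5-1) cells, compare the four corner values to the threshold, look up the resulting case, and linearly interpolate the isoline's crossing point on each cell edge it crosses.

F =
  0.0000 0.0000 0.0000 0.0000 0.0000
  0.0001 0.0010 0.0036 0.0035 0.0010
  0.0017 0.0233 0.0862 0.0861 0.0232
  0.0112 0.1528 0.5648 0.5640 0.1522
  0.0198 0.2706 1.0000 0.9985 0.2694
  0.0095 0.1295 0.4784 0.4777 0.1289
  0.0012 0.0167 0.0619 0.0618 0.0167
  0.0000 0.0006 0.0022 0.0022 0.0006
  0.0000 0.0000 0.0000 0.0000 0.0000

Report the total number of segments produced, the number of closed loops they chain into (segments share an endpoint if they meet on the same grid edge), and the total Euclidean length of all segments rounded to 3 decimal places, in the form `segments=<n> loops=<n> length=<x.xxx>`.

segments=8 loops=1 length=6.938

cell (2,1): code 0100 → (2.883,2.000)–(3.000,1.865)
cell (2,2): code 1100 → (2.885,3.000)–(2.883,2.000)
cell (2,3): code 1000 → (3.000,3.134)–(2.885,3.000)
cell (3,1): code 0110 → (3.000,1.865)–(4.000,1.327)
cell (3,3): code 1001 → (4.000,3.671)–(3.000,3.134)
cell (4,1): code 0010 → (4.000,1.327)–(4.941,2.000)
cell (4,2): code 0011 → (4.941,2.000)–(4.940,3.000)
cell (4,3): code 0001 → (4.940,3.000)–(4.000,3.671)
total: 8 segments, chained into 1 closed loop(s), length Σ = 6.938184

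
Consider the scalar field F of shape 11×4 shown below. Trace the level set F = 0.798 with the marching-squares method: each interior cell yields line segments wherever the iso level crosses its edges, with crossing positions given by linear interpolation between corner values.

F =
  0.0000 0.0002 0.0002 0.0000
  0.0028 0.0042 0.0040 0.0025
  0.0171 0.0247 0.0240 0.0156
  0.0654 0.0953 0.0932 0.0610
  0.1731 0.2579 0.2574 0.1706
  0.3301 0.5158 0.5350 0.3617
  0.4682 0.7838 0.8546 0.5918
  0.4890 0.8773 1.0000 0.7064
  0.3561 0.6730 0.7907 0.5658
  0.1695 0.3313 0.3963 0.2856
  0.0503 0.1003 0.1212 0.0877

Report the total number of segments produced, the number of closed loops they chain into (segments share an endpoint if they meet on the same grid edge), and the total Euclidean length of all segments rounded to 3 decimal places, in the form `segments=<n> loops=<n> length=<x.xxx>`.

cell (5,1): code 0100 → (5.823,2.000)–(6.000,1.201)
cell (5,2): code 1000 → (6.000,2.215)–(5.823,2.000)
cell (6,0): code 0100 → (6.152,1.000)–(7.000,0.796)
cell (6,1): code 1110 → (6.000,1.201)–(6.152,1.000)
cell (6,2): code 1001 → (7.000,2.688)–(6.000,2.215)
cell (7,0): code 0010 → (7.000,0.796)–(7.388,1.000)
cell (7,1): code 0011 → (7.388,1.000)–(7.965,2.000)
cell (7,2): code 0001 → (7.965,2.000)–(7.000,2.688)
total: 8 segments, chained into 1 closed loop(s), length Σ = 6.106027

segments=8 loops=1 length=6.106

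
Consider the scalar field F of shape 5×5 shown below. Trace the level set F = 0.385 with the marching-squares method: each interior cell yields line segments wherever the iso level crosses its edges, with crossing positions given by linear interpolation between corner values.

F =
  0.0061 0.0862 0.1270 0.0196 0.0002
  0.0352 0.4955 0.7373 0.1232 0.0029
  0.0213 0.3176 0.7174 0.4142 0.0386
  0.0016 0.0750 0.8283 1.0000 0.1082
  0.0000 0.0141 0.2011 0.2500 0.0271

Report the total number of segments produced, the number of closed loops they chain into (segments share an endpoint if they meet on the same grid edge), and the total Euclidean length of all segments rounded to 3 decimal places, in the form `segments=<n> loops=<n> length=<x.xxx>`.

segments=12 loops=1 length=9.623

cell (0,0): code 0100 → (0.730,1.000)–(1.000,0.760)
cell (0,1): code 1100 → (0.423,2.000)–(0.730,1.000)
cell (0,2): code 1000 → (1.000,2.574)–(0.423,2.000)
cell (1,0): code 0010 → (1.000,0.760)–(1.621,1.000)
cell (1,1): code 0111 → (1.621,1.000)–(2.000,1.169)
cell (1,2): code 1101 → (1.900,3.000)–(1.000,2.574)
cell (1,3): code 1000 → (2.000,3.078)–(1.900,3.000)
cell (2,1): code 0110 → (2.000,1.169)–(3.000,1.412)
cell (2,3): code 1001 → (3.000,3.690)–(2.000,3.078)
cell (3,1): code 0010 → (3.000,1.412)–(3.707,2.000)
cell (3,2): code 0011 → (3.707,2.000)–(3.820,3.000)
cell (3,3): code 0001 → (3.820,3.000)–(3.000,3.690)
total: 12 segments, chained into 1 closed loop(s), length Σ = 9.623297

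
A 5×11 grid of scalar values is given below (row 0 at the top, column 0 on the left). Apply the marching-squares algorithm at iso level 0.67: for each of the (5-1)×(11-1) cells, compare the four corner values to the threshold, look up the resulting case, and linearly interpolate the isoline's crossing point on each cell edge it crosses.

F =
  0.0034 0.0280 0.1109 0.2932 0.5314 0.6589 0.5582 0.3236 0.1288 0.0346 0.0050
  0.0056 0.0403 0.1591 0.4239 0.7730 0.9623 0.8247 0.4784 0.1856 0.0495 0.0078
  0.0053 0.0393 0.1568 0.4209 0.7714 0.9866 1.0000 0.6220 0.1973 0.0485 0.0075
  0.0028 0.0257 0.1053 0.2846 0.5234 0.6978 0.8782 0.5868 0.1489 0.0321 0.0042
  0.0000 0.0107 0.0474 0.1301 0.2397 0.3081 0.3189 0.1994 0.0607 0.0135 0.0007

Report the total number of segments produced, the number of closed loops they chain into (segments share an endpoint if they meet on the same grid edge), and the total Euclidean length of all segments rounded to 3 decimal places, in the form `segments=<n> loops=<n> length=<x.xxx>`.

segments=12 loops=1 length=10.110

cell (0,3): code 0100 → (0.574,4.000)–(1.000,3.705)
cell (0,4): code 1100 → (0.037,5.000)–(0.574,4.000)
cell (0,5): code 1100 → (0.420,6.000)–(0.037,5.000)
cell (0,6): code 1000 → (1.000,6.447)–(0.420,6.000)
cell (1,3): code 0110 → (1.000,3.705)–(2.000,3.711)
cell (1,6): code 1001 → (2.000,6.873)–(1.000,6.447)
cell (2,3): code 0010 → (2.000,3.711)–(2.409,4.000)
cell (2,4): code 0111 → (2.409,4.000)–(3.000,4.841)
cell (2,6): code 1001 → (3.000,6.714)–(2.000,6.873)
cell (3,4): code 0010 → (3.000,4.841)–(3.071,5.000)
cell (3,5): code 0011 → (3.071,5.000)–(3.372,6.000)
cell (3,6): code 0001 → (3.372,6.000)–(3.000,6.714)
total: 12 segments, chained into 1 closed loop(s), length Σ = 10.109513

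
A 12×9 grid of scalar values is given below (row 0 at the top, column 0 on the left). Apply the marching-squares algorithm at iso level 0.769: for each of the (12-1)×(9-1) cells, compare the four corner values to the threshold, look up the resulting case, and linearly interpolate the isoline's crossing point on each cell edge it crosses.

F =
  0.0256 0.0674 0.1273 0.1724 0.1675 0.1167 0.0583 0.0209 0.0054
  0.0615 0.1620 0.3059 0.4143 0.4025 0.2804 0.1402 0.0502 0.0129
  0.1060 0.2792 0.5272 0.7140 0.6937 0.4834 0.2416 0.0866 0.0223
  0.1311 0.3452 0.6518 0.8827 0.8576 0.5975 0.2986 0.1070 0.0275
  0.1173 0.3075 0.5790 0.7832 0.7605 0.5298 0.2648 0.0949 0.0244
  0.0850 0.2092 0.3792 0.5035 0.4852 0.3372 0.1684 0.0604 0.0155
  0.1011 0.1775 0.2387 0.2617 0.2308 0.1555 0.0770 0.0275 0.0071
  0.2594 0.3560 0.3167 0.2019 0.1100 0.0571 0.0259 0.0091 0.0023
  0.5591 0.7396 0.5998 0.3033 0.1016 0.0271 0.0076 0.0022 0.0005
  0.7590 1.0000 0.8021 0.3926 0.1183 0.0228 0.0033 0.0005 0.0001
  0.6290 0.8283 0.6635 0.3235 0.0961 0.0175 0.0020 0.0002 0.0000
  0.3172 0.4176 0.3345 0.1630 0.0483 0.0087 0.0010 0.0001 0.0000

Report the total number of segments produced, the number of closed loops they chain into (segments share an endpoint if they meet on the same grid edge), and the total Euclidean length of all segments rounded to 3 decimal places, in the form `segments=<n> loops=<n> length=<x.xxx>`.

cell (2,2): code 0100 → (2.326,3.000)–(3.000,2.508)
cell (2,3): code 1100 → (2.459,4.000)–(2.326,3.000)
cell (2,4): code 1000 → (3.000,4.341)–(2.459,4.000)
cell (3,2): code 0110 → (3.000,2.508)–(4.000,2.930)
cell (3,3): code 1011 → (4.000,3.626)–(3.912,4.000)
cell (3,4): code 0001 → (3.912,4.000)–(3.000,4.341)
cell (4,2): code 0010 → (4.000,2.930)–(4.051,3.000)
cell (4,3): code 0001 → (4.051,3.000)–(4.000,3.626)
cell (8,0): code 0100 → (8.113,1.000)–(9.000,0.041)
cell (8,1): code 1100 → (8.836,2.000)–(8.113,1.000)
cell (8,2): code 1000 → (9.000,2.081)–(8.836,2.000)
cell (9,0): code 0110 → (9.000,0.041)–(10.000,0.702)
cell (9,1): code 1011 → (10.000,1.360)–(9.239,2.000)
cell (9,2): code 0001 → (9.239,2.000)–(9.000,2.081)
cell (10,0): code 0010 → (10.000,0.702)–(10.144,1.000)
cell (10,1): code 0001 → (10.144,1.000)–(10.000,1.360)
total: 16 segments, chained into 2 closed loop(s), length Σ = 11.527108

segments=16 loops=2 length=11.527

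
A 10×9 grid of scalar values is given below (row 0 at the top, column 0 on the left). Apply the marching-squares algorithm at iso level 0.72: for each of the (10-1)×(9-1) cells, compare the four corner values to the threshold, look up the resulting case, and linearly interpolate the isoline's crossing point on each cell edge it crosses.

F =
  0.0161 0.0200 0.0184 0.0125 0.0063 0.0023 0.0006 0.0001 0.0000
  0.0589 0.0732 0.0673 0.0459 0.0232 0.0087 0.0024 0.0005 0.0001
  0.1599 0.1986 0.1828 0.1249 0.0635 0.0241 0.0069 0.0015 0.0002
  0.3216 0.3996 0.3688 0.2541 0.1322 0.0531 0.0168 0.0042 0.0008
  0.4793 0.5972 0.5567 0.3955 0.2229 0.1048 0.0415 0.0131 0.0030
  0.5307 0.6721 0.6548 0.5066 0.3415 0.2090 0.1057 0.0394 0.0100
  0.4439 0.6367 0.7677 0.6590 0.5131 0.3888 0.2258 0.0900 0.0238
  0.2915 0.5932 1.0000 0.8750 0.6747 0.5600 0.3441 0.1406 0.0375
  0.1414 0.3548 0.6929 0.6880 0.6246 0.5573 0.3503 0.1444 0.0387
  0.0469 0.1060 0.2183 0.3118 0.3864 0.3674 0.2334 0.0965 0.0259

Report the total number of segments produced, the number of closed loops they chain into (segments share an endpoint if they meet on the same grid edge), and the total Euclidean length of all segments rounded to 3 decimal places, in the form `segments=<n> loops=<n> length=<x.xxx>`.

cell (5,1): code 0100 → (5.578,2.000)–(6.000,1.636)
cell (5,2): code 1000 → (6.000,2.439)–(5.578,2.000)
cell (6,1): code 0110 → (6.000,1.636)–(7.000,1.312)
cell (6,2): code 1101 → (6.282,3.000)–(6.000,2.439)
cell (6,3): code 1000 → (7.000,3.774)–(6.282,3.000)
cell (7,1): code 0010 → (7.000,1.312)–(7.912,2.000)
cell (7,2): code 0011 → (7.912,2.000)–(7.829,3.000)
cell (7,3): code 0001 → (7.829,3.000)–(7.000,3.774)
total: 8 segments, chained into 1 closed loop(s), length Σ = 7.181501

segments=8 loops=1 length=7.182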